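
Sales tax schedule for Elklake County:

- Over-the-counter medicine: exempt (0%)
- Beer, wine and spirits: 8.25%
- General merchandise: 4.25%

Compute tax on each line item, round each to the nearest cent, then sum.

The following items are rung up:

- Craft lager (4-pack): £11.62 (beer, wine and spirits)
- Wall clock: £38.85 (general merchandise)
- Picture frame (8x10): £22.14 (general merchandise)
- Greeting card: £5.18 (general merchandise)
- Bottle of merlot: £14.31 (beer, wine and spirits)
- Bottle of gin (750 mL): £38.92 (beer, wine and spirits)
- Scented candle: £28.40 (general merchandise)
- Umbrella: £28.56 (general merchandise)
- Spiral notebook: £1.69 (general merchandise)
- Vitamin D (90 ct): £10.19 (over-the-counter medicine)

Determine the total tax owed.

£10.65

Craft lager (4-pack) £11.62: beer, wine and spirits → 8.25% → £0.96
Wall clock £38.85: general merchandise → 4.25% → £1.65
Picture frame (8x10) £22.14: general merchandise → 4.25% → £0.94
Greeting card £5.18: general merchandise → 4.25% → £0.22
Bottle of merlot £14.31: beer, wine and spirits → 8.25% → £1.18
Bottle of gin (750 mL) £38.92: beer, wine and spirits → 8.25% → £3.21
Scented candle £28.40: general merchandise → 4.25% → £1.21
Umbrella £28.56: general merchandise → 4.25% → £1.21
Spiral notebook £1.69: general merchandise → 4.25% → £0.07
Vitamin D (90 ct) £10.19: over-the-counter medicine → 0% → £0.00
Total tax = £0.96 + £1.65 + £0.94 + £0.22 + £1.18 + £3.21 + £1.21 + £1.21 + £0.07 = £10.65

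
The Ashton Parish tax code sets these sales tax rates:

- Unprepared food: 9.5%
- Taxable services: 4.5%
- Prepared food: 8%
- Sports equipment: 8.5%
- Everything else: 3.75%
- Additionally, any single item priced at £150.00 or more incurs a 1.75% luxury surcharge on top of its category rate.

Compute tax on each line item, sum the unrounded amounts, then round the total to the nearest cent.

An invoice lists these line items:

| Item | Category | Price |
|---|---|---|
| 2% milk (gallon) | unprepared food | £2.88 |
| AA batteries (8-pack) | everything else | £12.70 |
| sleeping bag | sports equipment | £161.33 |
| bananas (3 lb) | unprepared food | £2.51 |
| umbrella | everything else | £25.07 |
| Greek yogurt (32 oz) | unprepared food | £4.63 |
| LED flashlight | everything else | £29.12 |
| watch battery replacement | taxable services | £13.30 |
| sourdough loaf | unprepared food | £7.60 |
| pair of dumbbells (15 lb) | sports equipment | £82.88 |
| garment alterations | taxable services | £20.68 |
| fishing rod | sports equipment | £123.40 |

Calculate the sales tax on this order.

2% milk (gallon) £2.88: unprepared food → 9.5% → £0.2736
AA batteries (8-pack) £12.70: everything else → 3.75% → £0.47625
Sleeping bag £161.33: sports equipment → 8.5% + 1.75% surcharge = 10.25% → £16.536325
Bananas (3 lb) £2.51: unprepared food → 9.5% → £0.23845
Umbrella £25.07: everything else → 3.75% → £0.940125
Greek yogurt (32 oz) £4.63: unprepared food → 9.5% → £0.43985
LED flashlight £29.12: everything else → 3.75% → £1.092
Watch battery replacement £13.30: taxable services → 4.5% → £0.5985
Sourdough loaf £7.60: unprepared food → 9.5% → £0.722
Pair of dumbbells (15 lb) £82.88: sports equipment → 8.5% → £7.0448
Garment alterations £20.68: taxable services → 4.5% → £0.9306
Fishing rod £123.40: sports equipment → 8.5% → £10.489
Unrounded tax sum = £39.7815 → £39.78

£39.78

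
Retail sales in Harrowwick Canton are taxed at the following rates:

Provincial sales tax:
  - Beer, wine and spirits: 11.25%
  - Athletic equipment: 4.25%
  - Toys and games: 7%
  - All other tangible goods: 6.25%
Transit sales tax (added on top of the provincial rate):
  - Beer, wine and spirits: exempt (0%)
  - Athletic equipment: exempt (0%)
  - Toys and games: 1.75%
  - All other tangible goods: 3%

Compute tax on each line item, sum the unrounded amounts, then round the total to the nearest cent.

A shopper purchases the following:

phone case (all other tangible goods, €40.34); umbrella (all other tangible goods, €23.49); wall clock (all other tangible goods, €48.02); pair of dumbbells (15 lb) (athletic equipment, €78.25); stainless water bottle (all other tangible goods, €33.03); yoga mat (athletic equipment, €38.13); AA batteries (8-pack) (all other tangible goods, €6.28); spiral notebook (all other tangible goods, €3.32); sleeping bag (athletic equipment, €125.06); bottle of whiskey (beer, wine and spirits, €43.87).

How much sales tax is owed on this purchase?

Phone case €40.34: all other tangible goods → 6.25% + 3% transit = 9.25% → €3.73145
Umbrella €23.49: all other tangible goods → 6.25% + 3% transit = 9.25% → €2.172825
Wall clock €48.02: all other tangible goods → 6.25% + 3% transit = 9.25% → €4.44185
Pair of dumbbells (15 lb) €78.25: athletic equipment → 4.25% + 0% transit = 4.25% → €3.325625
Stainless water bottle €33.03: all other tangible goods → 6.25% + 3% transit = 9.25% → €3.055275
Yoga mat €38.13: athletic equipment → 4.25% + 0% transit = 4.25% → €1.620525
AA batteries (8-pack) €6.28: all other tangible goods → 6.25% + 3% transit = 9.25% → €0.5809
Spiral notebook €3.32: all other tangible goods → 6.25% + 3% transit = 9.25% → €0.3071
Sleeping bag €125.06: athletic equipment → 4.25% + 0% transit = 4.25% → €5.31505
Bottle of whiskey €43.87: beer, wine and spirits → 11.25% + 0% transit = 11.25% → €4.935375
Unrounded tax sum = €29.485975 → €29.49

€29.49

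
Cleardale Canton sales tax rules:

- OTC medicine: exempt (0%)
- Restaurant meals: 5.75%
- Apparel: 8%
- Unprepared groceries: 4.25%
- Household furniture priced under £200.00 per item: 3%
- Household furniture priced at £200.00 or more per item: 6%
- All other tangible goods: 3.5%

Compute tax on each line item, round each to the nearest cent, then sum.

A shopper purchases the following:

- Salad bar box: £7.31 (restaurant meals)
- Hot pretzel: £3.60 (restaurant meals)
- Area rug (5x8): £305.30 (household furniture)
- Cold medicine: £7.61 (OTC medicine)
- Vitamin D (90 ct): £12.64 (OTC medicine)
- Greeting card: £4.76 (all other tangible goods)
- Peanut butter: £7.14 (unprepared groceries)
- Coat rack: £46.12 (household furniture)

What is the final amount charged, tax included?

£415.28

Salad bar box £7.31: restaurant meals → 5.75% → £0.42
Hot pretzel £3.60: restaurant meals → 5.75% → £0.21
Area rug (5x8) £305.30: household furniture, £200.00 or more → 6% → £18.32
Cold medicine £7.61: OTC medicine → 0% → £0.00
Vitamin D (90 ct) £12.64: OTC medicine → 0% → £0.00
Greeting card £4.76: all other tangible goods → 3.5% → £0.17
Peanut butter £7.14: unprepared groceries → 4.25% → £0.30
Coat rack £46.12: household furniture, under £200.00 → 3% → £1.38
Subtotal = £394.48; tax = £20.80; total due = £415.28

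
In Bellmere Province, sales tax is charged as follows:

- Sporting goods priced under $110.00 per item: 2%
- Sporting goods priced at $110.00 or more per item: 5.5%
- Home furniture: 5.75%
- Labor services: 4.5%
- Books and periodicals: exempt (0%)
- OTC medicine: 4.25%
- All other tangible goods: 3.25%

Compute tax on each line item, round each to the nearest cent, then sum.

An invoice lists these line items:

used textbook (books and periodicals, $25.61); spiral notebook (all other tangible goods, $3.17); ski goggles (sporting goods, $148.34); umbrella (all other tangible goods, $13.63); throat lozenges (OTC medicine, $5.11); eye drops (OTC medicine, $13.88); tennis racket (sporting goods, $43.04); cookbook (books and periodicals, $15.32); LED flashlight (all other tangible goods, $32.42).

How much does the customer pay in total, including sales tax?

Used textbook $25.61: books and periodicals → 0% → $0.00
Spiral notebook $3.17: all other tangible goods → 3.25% → $0.10
Ski goggles $148.34: sporting goods, $110.00 or more → 5.5% → $8.16
Umbrella $13.63: all other tangible goods → 3.25% → $0.44
Throat lozenges $5.11: OTC medicine → 4.25% → $0.22
Eye drops $13.88: OTC medicine → 4.25% → $0.59
Tennis racket $43.04: sporting goods, under $110.00 → 2% → $0.86
Cookbook $15.32: books and periodicals → 0% → $0.00
LED flashlight $32.42: all other tangible goods → 3.25% → $1.05
Subtotal = $300.52; tax = $11.42; total due = $311.94

$311.94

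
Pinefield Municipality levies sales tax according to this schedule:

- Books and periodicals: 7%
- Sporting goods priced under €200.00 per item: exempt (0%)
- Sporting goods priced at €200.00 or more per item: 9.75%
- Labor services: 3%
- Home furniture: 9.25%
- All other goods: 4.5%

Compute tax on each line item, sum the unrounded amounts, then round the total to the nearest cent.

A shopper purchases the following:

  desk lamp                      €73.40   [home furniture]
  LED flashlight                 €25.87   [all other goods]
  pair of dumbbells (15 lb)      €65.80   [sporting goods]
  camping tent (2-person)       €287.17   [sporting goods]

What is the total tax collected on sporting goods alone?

€28.00

Pair of dumbbells (15 lb) €65.80: sporting goods, under €200.00 → 0% → €0.00
Camping tent (2-person) €287.17: sporting goods, €200.00 or more → 9.75% → €27.999075
Tax on sporting goods: unrounded sum = €27.999075 → €28.00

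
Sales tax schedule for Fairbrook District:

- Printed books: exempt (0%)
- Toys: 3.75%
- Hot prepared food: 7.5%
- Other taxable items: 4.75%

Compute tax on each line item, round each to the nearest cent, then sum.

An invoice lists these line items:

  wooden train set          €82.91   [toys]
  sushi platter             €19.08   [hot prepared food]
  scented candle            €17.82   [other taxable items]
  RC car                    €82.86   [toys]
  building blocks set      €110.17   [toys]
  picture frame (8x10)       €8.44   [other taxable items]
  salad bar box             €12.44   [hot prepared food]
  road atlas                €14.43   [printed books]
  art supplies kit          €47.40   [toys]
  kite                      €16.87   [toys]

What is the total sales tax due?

Wooden train set €82.91: toys → 3.75% → €3.11
Sushi platter €19.08: hot prepared food → 7.5% → €1.43
Scented candle €17.82: other taxable items → 4.75% → €0.85
RC car €82.86: toys → 3.75% → €3.11
Building blocks set €110.17: toys → 3.75% → €4.13
Picture frame (8x10) €8.44: other taxable items → 4.75% → €0.40
Salad bar box €12.44: hot prepared food → 7.5% → €0.93
Road atlas €14.43: printed books → 0% → €0.00
Art supplies kit €47.40: toys → 3.75% → €1.78
Kite €16.87: toys → 3.75% → €0.63
Total tax = €3.11 + €1.43 + €0.85 + €3.11 + €4.13 + €0.40 + €0.93 + €1.78 + €0.63 = €16.37

€16.37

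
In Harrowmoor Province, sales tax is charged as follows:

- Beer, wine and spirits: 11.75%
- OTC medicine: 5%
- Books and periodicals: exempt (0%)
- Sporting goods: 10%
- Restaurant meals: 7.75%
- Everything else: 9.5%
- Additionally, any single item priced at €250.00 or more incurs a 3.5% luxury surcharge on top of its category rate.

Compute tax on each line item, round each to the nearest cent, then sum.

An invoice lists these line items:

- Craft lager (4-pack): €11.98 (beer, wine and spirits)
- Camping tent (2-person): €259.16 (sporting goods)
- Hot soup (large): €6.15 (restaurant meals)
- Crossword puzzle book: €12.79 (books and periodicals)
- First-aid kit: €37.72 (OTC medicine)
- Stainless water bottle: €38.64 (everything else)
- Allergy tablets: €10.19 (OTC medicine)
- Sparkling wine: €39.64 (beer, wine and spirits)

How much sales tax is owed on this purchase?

€47.61

Craft lager (4-pack) €11.98: beer, wine and spirits → 11.75% → €1.41
Camping tent (2-person) €259.16: sporting goods → 10% + 3.5% surcharge = 13.5% → €34.99
Hot soup (large) €6.15: restaurant meals → 7.75% → €0.48
Crossword puzzle book €12.79: books and periodicals → 0% → €0.00
First-aid kit €37.72: OTC medicine → 5% → €1.89
Stainless water bottle €38.64: everything else → 9.5% → €3.67
Allergy tablets €10.19: OTC medicine → 5% → €0.51
Sparkling wine €39.64: beer, wine and spirits → 11.75% → €4.66
Total tax = €1.41 + €34.99 + €0.48 + €1.89 + €3.67 + €0.51 + €4.66 = €47.61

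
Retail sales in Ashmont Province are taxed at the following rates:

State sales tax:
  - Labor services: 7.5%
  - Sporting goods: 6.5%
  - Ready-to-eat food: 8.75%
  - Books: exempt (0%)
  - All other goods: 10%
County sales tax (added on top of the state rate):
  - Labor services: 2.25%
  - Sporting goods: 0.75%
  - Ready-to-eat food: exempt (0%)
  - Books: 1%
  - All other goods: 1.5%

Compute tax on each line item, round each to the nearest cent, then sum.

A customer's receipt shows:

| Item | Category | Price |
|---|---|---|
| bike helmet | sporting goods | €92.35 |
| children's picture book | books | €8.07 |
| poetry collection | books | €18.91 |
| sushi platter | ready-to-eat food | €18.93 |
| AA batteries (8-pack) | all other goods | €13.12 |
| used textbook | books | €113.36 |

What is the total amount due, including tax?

Bike helmet €92.35: sporting goods → 6.5% + 0.75% county = 7.25% → €6.70
Children's picture book €8.07: books → 0% + 1% county = 1% → €0.08
Poetry collection €18.91: books → 0% + 1% county = 1% → €0.19
Sushi platter €18.93: ready-to-eat food → 8.75% + 0% county = 8.75% → €1.66
AA batteries (8-pack) €13.12: all other goods → 10% + 1.5% county = 11.5% → €1.51
Used textbook €113.36: books → 0% + 1% county = 1% → €1.13
Subtotal = €264.74; tax = €11.27; total due = €276.01

€276.01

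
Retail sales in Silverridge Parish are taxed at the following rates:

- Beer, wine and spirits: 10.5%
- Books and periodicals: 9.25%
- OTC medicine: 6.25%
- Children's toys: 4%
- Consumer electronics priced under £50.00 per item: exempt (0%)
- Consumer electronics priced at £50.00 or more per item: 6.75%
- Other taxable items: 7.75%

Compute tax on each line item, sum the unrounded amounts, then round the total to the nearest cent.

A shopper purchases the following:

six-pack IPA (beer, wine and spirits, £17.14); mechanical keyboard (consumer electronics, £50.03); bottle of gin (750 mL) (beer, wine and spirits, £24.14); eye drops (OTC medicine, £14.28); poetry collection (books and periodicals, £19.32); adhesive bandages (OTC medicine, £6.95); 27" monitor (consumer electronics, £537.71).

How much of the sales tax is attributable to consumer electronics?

£39.67

Mechanical keyboard £50.03: consumer electronics, £50.00 or more → 6.75% → £3.377025
27" monitor £537.71: consumer electronics, £50.00 or more → 6.75% → £36.295425
Tax on consumer electronics: unrounded sum = £39.67245 → £39.67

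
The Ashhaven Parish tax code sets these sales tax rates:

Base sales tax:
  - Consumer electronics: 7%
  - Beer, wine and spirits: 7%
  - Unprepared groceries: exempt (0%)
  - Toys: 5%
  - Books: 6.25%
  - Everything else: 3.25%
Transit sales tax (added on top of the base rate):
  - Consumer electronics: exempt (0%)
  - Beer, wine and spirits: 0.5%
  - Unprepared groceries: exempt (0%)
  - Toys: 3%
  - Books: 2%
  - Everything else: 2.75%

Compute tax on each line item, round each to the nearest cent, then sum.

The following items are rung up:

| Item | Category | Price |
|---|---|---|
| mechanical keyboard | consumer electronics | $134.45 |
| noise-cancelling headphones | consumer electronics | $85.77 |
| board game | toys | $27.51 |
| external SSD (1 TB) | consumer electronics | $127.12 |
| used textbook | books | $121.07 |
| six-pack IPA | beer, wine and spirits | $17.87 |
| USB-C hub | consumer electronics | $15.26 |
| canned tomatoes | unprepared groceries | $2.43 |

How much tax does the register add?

$38.91

Mechanical keyboard $134.45: consumer electronics → 7% + 0% transit = 7% → $9.41
Noise-cancelling headphones $85.77: consumer electronics → 7% + 0% transit = 7% → $6.00
Board game $27.51: toys → 5% + 3% transit = 8% → $2.20
External SSD (1 TB) $127.12: consumer electronics → 7% + 0% transit = 7% → $8.90
Used textbook $121.07: books → 6.25% + 2% transit = 8.25% → $9.99
Six-pack IPA $17.87: beer, wine and spirits → 7% + 0.5% transit = 7.5% → $1.34
USB-C hub $15.26: consumer electronics → 7% + 0% transit = 7% → $1.07
Canned tomatoes $2.43: unprepared groceries → 0% + 0% transit = 0% → $0.00
Total tax = $9.41 + $6.00 + $2.20 + $8.90 + $9.99 + $1.34 + $1.07 = $38.91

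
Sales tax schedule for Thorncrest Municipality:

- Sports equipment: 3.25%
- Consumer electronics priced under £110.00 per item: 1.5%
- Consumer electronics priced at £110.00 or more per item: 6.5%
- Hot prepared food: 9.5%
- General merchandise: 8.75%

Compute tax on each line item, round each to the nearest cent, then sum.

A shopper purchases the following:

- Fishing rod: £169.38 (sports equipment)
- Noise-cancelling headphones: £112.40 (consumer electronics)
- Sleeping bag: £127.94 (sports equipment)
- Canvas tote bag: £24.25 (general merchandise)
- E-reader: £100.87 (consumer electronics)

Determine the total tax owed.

£20.60

Fishing rod £169.38: sports equipment → 3.25% → £5.50
Noise-cancelling headphones £112.40: consumer electronics, £110.00 or more → 6.5% → £7.31
Sleeping bag £127.94: sports equipment → 3.25% → £4.16
Canvas tote bag £24.25: general merchandise → 8.75% → £2.12
E-reader £100.87: consumer electronics, under £110.00 → 1.5% → £1.51
Total tax = £5.50 + £7.31 + £4.16 + £2.12 + £1.51 = £20.60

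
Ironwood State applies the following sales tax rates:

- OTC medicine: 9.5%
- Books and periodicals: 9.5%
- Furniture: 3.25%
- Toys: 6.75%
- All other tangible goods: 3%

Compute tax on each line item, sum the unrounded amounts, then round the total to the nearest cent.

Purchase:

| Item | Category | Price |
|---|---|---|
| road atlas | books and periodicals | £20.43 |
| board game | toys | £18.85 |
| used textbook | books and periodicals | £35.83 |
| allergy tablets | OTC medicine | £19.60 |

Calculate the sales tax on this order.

Road atlas £20.43: books and periodicals → 9.5% → £1.94085
Board game £18.85: toys → 6.75% → £1.272375
Used textbook £35.83: books and periodicals → 9.5% → £3.40385
Allergy tablets £19.60: OTC medicine → 9.5% → £1.862
Unrounded tax sum = £8.479075 → £8.48

£8.48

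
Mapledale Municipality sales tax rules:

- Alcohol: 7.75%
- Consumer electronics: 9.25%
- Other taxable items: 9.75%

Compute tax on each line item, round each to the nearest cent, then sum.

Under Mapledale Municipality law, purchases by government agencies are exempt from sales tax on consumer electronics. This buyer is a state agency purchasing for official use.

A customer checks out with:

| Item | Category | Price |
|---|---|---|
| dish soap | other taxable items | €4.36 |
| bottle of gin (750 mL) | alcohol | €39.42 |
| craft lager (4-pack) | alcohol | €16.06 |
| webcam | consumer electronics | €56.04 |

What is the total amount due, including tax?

€120.61

Dish soap €4.36: other taxable items → 9.75% → €0.43
Bottle of gin (750 mL) €39.42: alcohol → 7.75% → €3.06
Craft lager (4-pack) €16.06: alcohol → 7.75% → €1.24
Webcam €56.04: consumer electronics, buyer-exempt → 0% → €0.00
Subtotal = €115.88; tax = €4.73; total due = €120.61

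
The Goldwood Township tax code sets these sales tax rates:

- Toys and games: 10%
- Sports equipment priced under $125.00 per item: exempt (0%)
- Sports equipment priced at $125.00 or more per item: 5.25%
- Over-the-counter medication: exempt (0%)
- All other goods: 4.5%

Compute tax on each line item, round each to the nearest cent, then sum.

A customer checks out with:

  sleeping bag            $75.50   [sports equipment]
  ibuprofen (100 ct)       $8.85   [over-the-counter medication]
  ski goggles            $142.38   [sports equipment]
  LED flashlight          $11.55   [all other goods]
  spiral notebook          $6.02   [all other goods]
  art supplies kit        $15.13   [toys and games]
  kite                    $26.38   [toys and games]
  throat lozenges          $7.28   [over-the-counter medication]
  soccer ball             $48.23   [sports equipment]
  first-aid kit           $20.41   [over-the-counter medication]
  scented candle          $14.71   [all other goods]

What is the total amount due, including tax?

Sleeping bag $75.50: sports equipment, under $125.00 → 0% → $0.00
Ibuprofen (100 ct) $8.85: over-the-counter medication → 0% → $0.00
Ski goggles $142.38: sports equipment, $125.00 or more → 5.25% → $7.47
LED flashlight $11.55: all other goods → 4.5% → $0.52
Spiral notebook $6.02: all other goods → 4.5% → $0.27
Art supplies kit $15.13: toys and games → 10% → $1.51
Kite $26.38: toys and games → 10% → $2.64
Throat lozenges $7.28: over-the-counter medication → 0% → $0.00
Soccer ball $48.23: sports equipment, under $125.00 → 0% → $0.00
First-aid kit $20.41: over-the-counter medication → 0% → $0.00
Scented candle $14.71: all other goods → 4.5% → $0.66
Subtotal = $376.44; tax = $13.07; total due = $389.51

$389.51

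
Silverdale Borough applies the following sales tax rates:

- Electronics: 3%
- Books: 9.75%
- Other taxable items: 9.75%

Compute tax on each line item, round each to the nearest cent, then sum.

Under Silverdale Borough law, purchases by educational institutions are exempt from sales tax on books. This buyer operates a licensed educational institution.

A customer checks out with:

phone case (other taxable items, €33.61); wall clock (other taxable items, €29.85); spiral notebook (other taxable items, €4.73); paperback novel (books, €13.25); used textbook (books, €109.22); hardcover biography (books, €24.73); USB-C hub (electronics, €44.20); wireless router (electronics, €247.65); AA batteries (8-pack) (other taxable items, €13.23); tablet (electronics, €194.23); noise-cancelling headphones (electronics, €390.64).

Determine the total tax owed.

Phone case €33.61: other taxable items → 9.75% → €3.28
Wall clock €29.85: other taxable items → 9.75% → €2.91
Spiral notebook €4.73: other taxable items → 9.75% → €0.46
Paperback novel €13.25: books, buyer-exempt → 0% → €0.00
Used textbook €109.22: books, buyer-exempt → 0% → €0.00
Hardcover biography €24.73: books, buyer-exempt → 0% → €0.00
USB-C hub €44.20: electronics → 3% → €1.33
Wireless router €247.65: electronics → 3% → €7.43
AA batteries (8-pack) €13.23: other taxable items → 9.75% → €1.29
Tablet €194.23: electronics → 3% → €5.83
Noise-cancelling headphones €390.64: electronics → 3% → €11.72
Total tax = €3.28 + €2.91 + €0.46 + €1.33 + €7.43 + €1.29 + €5.83 + €11.72 = €34.25

€34.25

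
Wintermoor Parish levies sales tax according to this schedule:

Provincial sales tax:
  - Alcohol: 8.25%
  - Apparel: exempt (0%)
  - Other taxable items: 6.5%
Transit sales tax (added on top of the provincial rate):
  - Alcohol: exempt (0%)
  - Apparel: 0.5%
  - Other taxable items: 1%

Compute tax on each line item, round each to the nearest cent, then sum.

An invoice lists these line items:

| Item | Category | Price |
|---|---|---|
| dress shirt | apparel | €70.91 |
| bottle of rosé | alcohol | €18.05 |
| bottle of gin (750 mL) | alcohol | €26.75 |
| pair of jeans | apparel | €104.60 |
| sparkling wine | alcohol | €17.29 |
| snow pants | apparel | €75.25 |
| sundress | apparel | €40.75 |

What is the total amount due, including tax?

Dress shirt €70.91: apparel → 0% + 0.5% transit = 0.5% → €0.35
Bottle of rosé €18.05: alcohol → 8.25% + 0% transit = 8.25% → €1.49
Bottle of gin (750 mL) €26.75: alcohol → 8.25% + 0% transit = 8.25% → €2.21
Pair of jeans €104.60: apparel → 0% + 0.5% transit = 0.5% → €0.52
Sparkling wine €17.29: alcohol → 8.25% + 0% transit = 8.25% → €1.43
Snow pants €75.25: apparel → 0% + 0.5% transit = 0.5% → €0.38
Sundress €40.75: apparel → 0% + 0.5% transit = 0.5% → €0.20
Subtotal = €353.60; tax = €6.58; total due = €360.18

€360.18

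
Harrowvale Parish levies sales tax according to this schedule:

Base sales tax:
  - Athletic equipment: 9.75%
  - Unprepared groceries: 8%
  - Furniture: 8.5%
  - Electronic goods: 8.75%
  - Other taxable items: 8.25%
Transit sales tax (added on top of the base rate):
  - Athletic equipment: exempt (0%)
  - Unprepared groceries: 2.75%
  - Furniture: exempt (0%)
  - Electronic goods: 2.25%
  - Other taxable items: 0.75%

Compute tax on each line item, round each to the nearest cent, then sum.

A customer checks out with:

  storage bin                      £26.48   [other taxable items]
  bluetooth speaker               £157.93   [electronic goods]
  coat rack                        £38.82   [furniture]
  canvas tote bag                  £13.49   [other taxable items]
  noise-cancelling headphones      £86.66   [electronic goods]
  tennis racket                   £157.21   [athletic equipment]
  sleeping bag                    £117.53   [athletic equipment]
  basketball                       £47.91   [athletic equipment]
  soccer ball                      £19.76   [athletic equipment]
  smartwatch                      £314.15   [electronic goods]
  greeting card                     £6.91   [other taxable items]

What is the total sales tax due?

Storage bin £26.48: other taxable items → 8.25% + 0.75% transit = 9% → £2.38
Bluetooth speaker £157.93: electronic goods → 8.75% + 2.25% transit = 11% → £17.37
Coat rack £38.82: furniture → 8.5% + 0% transit = 8.5% → £3.30
Canvas tote bag £13.49: other taxable items → 8.25% + 0.75% transit = 9% → £1.21
Noise-cancelling headphones £86.66: electronic goods → 8.75% + 2.25% transit = 11% → £9.53
Tennis racket £157.21: athletic equipment → 9.75% + 0% transit = 9.75% → £15.33
Sleeping bag £117.53: athletic equipment → 9.75% + 0% transit = 9.75% → £11.46
Basketball £47.91: athletic equipment → 9.75% + 0% transit = 9.75% → £4.67
Soccer ball £19.76: athletic equipment → 9.75% + 0% transit = 9.75% → £1.93
Smartwatch £314.15: electronic goods → 8.75% + 2.25% transit = 11% → £34.56
Greeting card £6.91: other taxable items → 8.25% + 0.75% transit = 9% → £0.62
Total tax = £2.38 + £17.37 + £3.30 + £1.21 + £9.53 + £15.33 + £11.46 + £4.67 + £1.93 + £34.56 + £0.62 = £102.36

£102.36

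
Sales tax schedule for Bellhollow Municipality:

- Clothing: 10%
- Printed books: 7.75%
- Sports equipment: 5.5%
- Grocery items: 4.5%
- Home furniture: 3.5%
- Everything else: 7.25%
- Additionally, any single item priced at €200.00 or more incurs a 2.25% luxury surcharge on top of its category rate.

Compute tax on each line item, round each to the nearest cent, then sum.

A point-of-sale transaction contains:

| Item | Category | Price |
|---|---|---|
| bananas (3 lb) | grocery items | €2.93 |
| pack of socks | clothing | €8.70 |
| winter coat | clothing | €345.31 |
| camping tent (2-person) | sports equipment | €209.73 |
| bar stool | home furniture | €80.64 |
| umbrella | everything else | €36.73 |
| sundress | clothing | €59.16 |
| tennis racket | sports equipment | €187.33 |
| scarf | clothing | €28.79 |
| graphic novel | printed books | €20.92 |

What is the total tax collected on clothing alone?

€51.97

Pack of socks €8.70: clothing → 10% → €0.87
Winter coat €345.31: clothing → 10% + 2.25% surcharge = 12.25% → €42.30
Sundress €59.16: clothing → 10% → €5.92
Scarf €28.79: clothing → 10% → €2.88
Tax on clothing = €0.87 + €42.30 + €5.92 + €2.88 = €51.97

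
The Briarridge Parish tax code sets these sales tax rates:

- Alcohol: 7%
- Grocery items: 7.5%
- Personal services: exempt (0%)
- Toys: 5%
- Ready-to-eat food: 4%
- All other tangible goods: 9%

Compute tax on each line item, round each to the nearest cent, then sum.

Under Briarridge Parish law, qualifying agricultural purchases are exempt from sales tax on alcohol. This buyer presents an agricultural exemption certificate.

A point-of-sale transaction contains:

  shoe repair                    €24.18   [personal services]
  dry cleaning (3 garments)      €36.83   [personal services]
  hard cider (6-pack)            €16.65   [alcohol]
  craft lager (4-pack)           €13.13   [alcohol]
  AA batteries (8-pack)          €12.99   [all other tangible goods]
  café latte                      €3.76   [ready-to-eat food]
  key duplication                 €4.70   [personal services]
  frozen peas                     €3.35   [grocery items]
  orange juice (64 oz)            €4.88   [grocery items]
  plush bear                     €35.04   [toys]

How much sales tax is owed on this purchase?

Shoe repair €24.18: personal services → 0% → €0.00
Dry cleaning (3 garments) €36.83: personal services → 0% → €0.00
Hard cider (6-pack) €16.65: alcohol, buyer-exempt → 0% → €0.00
Craft lager (4-pack) €13.13: alcohol, buyer-exempt → 0% → €0.00
AA batteries (8-pack) €12.99: all other tangible goods → 9% → €1.17
Café latte €3.76: ready-to-eat food → 4% → €0.15
Key duplication €4.70: personal services → 0% → €0.00
Frozen peas €3.35: grocery items → 7.5% → €0.25
Orange juice (64 oz) €4.88: grocery items → 7.5% → €0.37
Plush bear €35.04: toys → 5% → €1.75
Total tax = €1.17 + €0.15 + €0.25 + €0.37 + €1.75 = €3.69

€3.69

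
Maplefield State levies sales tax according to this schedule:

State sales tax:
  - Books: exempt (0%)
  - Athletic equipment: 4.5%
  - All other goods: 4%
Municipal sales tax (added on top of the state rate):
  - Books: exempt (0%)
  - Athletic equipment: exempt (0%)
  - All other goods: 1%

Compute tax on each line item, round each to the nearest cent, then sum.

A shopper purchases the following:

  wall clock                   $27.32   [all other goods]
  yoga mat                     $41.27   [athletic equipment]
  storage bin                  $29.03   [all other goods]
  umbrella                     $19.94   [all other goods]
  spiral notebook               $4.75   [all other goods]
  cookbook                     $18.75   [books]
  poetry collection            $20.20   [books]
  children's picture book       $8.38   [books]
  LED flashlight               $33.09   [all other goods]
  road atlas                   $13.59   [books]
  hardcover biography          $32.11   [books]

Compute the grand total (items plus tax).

$256.00

Wall clock $27.32: all other goods → 4% + 1% municipal = 5% → $1.37
Yoga mat $41.27: athletic equipment → 4.5% + 0% municipal = 4.5% → $1.86
Storage bin $29.03: all other goods → 4% + 1% municipal = 5% → $1.45
Umbrella $19.94: all other goods → 4% + 1% municipal = 5% → $1.00
Spiral notebook $4.75: all other goods → 4% + 1% municipal = 5% → $0.24
Cookbook $18.75: books → 0% + 0% municipal = 0% → $0.00
Poetry collection $20.20: books → 0% + 0% municipal = 0% → $0.00
Children's picture book $8.38: books → 0% + 0% municipal = 0% → $0.00
LED flashlight $33.09: all other goods → 4% + 1% municipal = 5% → $1.65
Road atlas $13.59: books → 0% + 0% municipal = 0% → $0.00
Hardcover biography $32.11: books → 0% + 0% municipal = 0% → $0.00
Subtotal = $248.43; tax = $7.57; total due = $256.00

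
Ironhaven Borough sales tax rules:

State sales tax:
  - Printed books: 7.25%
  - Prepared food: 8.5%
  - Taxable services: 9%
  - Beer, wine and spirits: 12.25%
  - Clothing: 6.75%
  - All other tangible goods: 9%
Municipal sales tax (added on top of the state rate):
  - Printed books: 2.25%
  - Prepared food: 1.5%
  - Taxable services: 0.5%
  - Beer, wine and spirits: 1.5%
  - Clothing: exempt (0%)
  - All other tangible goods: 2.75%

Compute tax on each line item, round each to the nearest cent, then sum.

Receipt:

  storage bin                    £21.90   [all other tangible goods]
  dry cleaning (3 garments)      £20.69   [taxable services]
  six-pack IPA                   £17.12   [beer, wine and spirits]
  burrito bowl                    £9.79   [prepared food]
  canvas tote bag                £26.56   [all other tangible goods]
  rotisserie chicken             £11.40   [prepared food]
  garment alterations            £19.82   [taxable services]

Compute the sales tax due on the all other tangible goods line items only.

£5.69

Storage bin £21.90: all other tangible goods → 9% + 2.75% municipal = 11.75% → £2.57
Canvas tote bag £26.56: all other tangible goods → 9% + 2.75% municipal = 11.75% → £3.12
Tax on all other tangible goods = £2.57 + £3.12 = £5.69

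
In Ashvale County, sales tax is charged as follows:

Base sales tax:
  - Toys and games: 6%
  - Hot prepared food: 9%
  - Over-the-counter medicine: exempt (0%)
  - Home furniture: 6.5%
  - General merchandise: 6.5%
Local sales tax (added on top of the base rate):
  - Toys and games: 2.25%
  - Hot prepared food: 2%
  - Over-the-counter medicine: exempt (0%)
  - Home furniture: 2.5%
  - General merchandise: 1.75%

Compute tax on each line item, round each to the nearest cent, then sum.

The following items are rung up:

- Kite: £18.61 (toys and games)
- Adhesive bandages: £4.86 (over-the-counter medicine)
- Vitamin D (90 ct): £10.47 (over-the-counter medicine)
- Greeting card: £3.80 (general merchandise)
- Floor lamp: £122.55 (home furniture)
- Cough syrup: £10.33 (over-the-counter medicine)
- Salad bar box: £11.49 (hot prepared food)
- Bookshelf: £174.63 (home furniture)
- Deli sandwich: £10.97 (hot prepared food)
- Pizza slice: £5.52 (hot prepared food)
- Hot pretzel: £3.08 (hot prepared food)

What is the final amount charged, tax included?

£408.33

Kite £18.61: toys and games → 6% + 2.25% local = 8.25% → £1.54
Adhesive bandages £4.86: over-the-counter medicine → 0% + 0% local = 0% → £0.00
Vitamin D (90 ct) £10.47: over-the-counter medicine → 0% + 0% local = 0% → £0.00
Greeting card £3.80: general merchandise → 6.5% + 1.75% local = 8.25% → £0.31
Floor lamp £122.55: home furniture → 6.5% + 2.5% local = 9% → £11.03
Cough syrup £10.33: over-the-counter medicine → 0% + 0% local = 0% → £0.00
Salad bar box £11.49: hot prepared food → 9% + 2% local = 11% → £1.26
Bookshelf £174.63: home furniture → 6.5% + 2.5% local = 9% → £15.72
Deli sandwich £10.97: hot prepared food → 9% + 2% local = 11% → £1.21
Pizza slice £5.52: hot prepared food → 9% + 2% local = 11% → £0.61
Hot pretzel £3.08: hot prepared food → 9% + 2% local = 11% → £0.34
Subtotal = £376.31; tax = £32.02; total due = £408.33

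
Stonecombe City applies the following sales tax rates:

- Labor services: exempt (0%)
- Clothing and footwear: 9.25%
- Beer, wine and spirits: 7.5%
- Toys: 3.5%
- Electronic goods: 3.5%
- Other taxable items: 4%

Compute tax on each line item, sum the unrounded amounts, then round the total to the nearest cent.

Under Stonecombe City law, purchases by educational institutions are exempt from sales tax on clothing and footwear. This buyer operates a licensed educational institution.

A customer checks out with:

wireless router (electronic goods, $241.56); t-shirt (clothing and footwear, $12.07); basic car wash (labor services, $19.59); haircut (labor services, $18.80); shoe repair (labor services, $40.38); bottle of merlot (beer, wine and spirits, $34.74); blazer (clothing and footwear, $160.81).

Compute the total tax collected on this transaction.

Wireless router $241.56: electronic goods → 3.5% → $8.4546
T-shirt $12.07: clothing and footwear, buyer-exempt → 0% → $0.00
Basic car wash $19.59: labor services → 0% → $0.00
Haircut $18.80: labor services → 0% → $0.00
Shoe repair $40.38: labor services → 0% → $0.00
Bottle of merlot $34.74: beer, wine and spirits → 7.5% → $2.6055
Blazer $160.81: clothing and footwear, buyer-exempt → 0% → $0.00
Unrounded tax sum = $11.0601 → $11.06

$11.06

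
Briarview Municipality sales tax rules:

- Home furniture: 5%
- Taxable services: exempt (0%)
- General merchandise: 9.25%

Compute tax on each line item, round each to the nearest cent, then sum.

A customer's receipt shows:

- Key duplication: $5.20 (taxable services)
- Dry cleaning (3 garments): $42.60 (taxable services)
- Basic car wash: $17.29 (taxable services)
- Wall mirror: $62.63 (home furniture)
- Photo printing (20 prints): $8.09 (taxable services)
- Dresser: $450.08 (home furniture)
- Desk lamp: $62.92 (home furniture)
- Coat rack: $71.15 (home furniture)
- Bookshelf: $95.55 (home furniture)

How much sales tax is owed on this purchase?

$37.12

Key duplication $5.20: taxable services → 0% → $0.00
Dry cleaning (3 garments) $42.60: taxable services → 0% → $0.00
Basic car wash $17.29: taxable services → 0% → $0.00
Wall mirror $62.63: home furniture → 5% → $3.13
Photo printing (20 prints) $8.09: taxable services → 0% → $0.00
Dresser $450.08: home furniture → 5% → $22.50
Desk lamp $62.92: home furniture → 5% → $3.15
Coat rack $71.15: home furniture → 5% → $3.56
Bookshelf $95.55: home furniture → 5% → $4.78
Total tax = $3.13 + $22.50 + $3.15 + $3.56 + $4.78 = $37.12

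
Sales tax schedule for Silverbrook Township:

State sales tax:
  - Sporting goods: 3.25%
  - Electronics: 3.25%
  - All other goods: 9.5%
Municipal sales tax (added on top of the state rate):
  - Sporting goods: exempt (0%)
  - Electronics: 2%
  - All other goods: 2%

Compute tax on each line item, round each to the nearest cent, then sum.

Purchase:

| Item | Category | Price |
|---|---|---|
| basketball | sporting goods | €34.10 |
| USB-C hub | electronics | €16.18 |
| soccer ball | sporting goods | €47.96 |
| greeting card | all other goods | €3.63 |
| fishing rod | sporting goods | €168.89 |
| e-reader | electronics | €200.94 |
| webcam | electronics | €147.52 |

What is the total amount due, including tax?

€646.94

Basketball €34.10: sporting goods → 3.25% + 0% municipal = 3.25% → €1.11
USB-C hub €16.18: electronics → 3.25% + 2% municipal = 5.25% → €0.85
Soccer ball €47.96: sporting goods → 3.25% + 0% municipal = 3.25% → €1.56
Greeting card €3.63: all other goods → 9.5% + 2% municipal = 11.5% → €0.42
Fishing rod €168.89: sporting goods → 3.25% + 0% municipal = 3.25% → €5.49
E-reader €200.94: electronics → 3.25% + 2% municipal = 5.25% → €10.55
Webcam €147.52: electronics → 3.25% + 2% municipal = 5.25% → €7.74
Subtotal = €619.22; tax = €27.72; total due = €646.94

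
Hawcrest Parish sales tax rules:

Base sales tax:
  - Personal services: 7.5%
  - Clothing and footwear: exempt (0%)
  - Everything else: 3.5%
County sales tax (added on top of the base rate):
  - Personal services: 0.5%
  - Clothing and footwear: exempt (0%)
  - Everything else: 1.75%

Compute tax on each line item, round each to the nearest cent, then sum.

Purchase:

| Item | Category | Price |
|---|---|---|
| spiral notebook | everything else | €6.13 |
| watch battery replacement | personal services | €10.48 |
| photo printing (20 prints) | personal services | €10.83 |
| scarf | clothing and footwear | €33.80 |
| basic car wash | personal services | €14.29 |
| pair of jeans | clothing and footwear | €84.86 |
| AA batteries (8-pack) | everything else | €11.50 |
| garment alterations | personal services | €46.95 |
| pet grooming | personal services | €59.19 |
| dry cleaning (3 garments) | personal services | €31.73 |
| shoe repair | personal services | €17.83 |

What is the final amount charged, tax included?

Spiral notebook €6.13: everything else → 3.5% + 1.75% county = 5.25% → €0.32
Watch battery replacement €10.48: personal services → 7.5% + 0.5% county = 8% → €0.84
Photo printing (20 prints) €10.83: personal services → 7.5% + 0.5% county = 8% → €0.87
Scarf €33.80: clothing and footwear → 0% + 0% county = 0% → €0.00
Basic car wash €14.29: personal services → 7.5% + 0.5% county = 8% → €1.14
Pair of jeans €84.86: clothing and footwear → 0% + 0% county = 0% → €0.00
AA batteries (8-pack) €11.50: everything else → 3.5% + 1.75% county = 5.25% → €0.60
Garment alterations €46.95: personal services → 7.5% + 0.5% county = 8% → €3.76
Pet grooming €59.19: personal services → 7.5% + 0.5% county = 8% → €4.74
Dry cleaning (3 garments) €31.73: personal services → 7.5% + 0.5% county = 8% → €2.54
Shoe repair €17.83: personal services → 7.5% + 0.5% county = 8% → €1.43
Subtotal = €327.59; tax = €16.24; total due = €343.83

€343.83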